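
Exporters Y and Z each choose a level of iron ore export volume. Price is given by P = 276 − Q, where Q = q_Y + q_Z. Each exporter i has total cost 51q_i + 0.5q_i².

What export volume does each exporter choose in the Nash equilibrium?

56.25

Exporter Y's profit: π = q_Y(276 − (q_Y + q_Z)) − 51q_Y − 0.5q_Y².
∂π/∂q_Y = 225 − 3q_Y − q_Z = 0, so q_Y = 75 − (1/3)q_Z.
By symmetry q_Z = q_Y; substituting into the reaction function, (4/3)q_Y = 75 and q_Y = 56.25.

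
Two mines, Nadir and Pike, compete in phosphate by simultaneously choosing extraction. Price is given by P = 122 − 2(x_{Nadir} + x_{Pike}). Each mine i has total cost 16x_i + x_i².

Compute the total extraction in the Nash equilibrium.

Mine Nadir's profit: π = x_{Nadir}(122 − 2(x_{Nadir} + x_{Pike})) − 16x_{Nadir} − x_{Nadir}².
∂π/∂x_{Nadir} = 106 − 6x_{Nadir} − 2x_{Pike} = 0, so x_{Nadir} = 53/3 − (1/3)x_{Pike}.
The game is symmetric, so in equilibrium x_{Pike} = x_{Nadir}: the reaction function gives (4/3)x_{Nadir} = 53/3, hence x_{Nadir} = 13.25.
Total extraction: 13.25 + 13.25 = 26.5.

26.5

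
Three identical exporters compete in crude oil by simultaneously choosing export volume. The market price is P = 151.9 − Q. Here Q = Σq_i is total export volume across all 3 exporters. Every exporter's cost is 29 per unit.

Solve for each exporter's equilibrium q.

A representative exporter's profit is π_i = q_i(151.9 − Q) − 29q_i, with Q = q_i + Σ_{j≠i} q_j.
First-order condition: 122.9 − 2q_i − Σ_{j≠i} q_j = 0.
With identical exporters, set every q_j = q: then 122.9 − 2q − 2q = 0, i.e. q = 122.9/4 = 30.725.

30.725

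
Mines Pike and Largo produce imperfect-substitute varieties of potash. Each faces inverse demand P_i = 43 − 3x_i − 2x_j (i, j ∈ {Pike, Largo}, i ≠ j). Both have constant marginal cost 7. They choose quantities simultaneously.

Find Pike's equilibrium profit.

60.75

Mine Pike's profit: π = x_{Pike}(43 − 3x_{Pike} − 2x_{Largo}) − 7x_{Pike}.
∂π/∂x_{Pike} = 36 − 6x_{Pike} − 2x_{Largo} = 0 ⇒ x_{Pike} = 6 − (1/3)x_{Largo}.
Setting x_{Pike} = x_{Largo} in the reaction function: x_{Pike} = 6 − (1/3)x_{Pike}, so x_{Pike} = 6 / (4/3) = 4.5.
P_{Pike} = 43 − 3·4.5 − 2·4.5 = 20.5.
Profit = (20.5 − 7)·4.5 = 60.75.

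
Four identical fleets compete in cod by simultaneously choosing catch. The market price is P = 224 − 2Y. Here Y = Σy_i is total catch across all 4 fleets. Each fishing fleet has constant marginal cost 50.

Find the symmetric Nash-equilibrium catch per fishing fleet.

A representative fishing fleet's profit is π_i = y_i(224 − 2Y) − 50y_i, with Y = y_i + Σ_{j≠i} y_j.
First-order condition: 174 − 4y_i − 2Σ_{j≠i} y_j = 0.
With identical fishing fleets, set every y_j = y: then 174 − 4y − 6y = 0, i.e. y = 174/10 = 17.4.

17.4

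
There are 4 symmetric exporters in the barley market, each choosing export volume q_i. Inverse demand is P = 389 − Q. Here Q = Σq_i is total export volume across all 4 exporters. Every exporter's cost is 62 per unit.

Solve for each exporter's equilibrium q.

65.4

A representative exporter's profit is π_i = q_i(389 − Q) − 62q_i, with Q = q_i + Σ_{j≠i} q_j.
First-order condition: 327 − 2q_i − Σ_{j≠i} q_j = 0.
Imposing symmetry (q_j = q for all j) turns Σ_{j≠i} q_j into 3q, so 327 = 5q and q = 65.4.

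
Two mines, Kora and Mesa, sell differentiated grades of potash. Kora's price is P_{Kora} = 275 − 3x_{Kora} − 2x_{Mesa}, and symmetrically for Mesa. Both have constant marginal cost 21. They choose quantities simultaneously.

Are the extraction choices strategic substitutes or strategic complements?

strategic substitutes

Mine Kora's profit: π = x_{Kora}(275 − 3x_{Kora} − 2x_{Mesa}) − 21x_{Kora}.
∂π/∂x_{Kora} = 254 − 6x_{Kora} − 2x_{Mesa} = 0 ⇒ x_{Kora} = 127/3 − (1/3)x_{Mesa}.
The best-response slope dx_{Kora}/dx_{Mesa} = −1/3 < 0: the reaction function is downward-sloping, so the choices are strategic substitutes.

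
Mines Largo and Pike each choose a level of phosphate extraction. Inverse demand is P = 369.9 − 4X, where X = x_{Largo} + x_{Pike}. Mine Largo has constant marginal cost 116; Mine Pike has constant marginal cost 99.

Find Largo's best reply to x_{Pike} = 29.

17.2375

Mine Largo's profit: π = x_{Largo}(369.9 − 4(x_{Largo} + x_{Pike})) − 116x_{Largo}.
∂π/∂x_{Largo} = 253.9 − 8x_{Largo} − 4x_{Pike} = 0, so x_{Largo} = 31.7375 − 0.5x_{Pike}.
At x_{Pike} = 29: x_{Largo} = 31.7375 − 0.5·29 = 17.2375.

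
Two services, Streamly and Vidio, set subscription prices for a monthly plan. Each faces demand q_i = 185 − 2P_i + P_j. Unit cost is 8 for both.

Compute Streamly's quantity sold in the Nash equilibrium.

118

Streamly's profit: π = (P_{Streamly} − 8)(185 − 2P_{Streamly} + P_{Vidio}).
∂π/∂P_{Streamly} = 201 − 4P_{Streamly} + P_{Vidio} = 0 ⇒ P_{Streamly} = 50.25 + 0.25P_{Vidio}.
The game is symmetric, so in equilibrium P_{Vidio} = P_{Streamly}: the reaction function gives 0.75P_{Streamly} = 50.25, hence P_{Streamly} = 67.
q_{Streamly} = 185 − 2·67 + 67 = 118.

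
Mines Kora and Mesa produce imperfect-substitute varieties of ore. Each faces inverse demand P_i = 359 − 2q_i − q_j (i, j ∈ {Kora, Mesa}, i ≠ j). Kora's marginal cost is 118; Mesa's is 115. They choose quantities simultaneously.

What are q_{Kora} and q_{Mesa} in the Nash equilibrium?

48, 49

Mine Kora's profit: π = q_{Kora}(359 − 2q_{Kora} − q_{Mesa}) − 118q_{Kora}.
∂π/∂q_{Kora} = 241 − 4q_{Kora} − q_{Mesa} = 0 ⇒ q_{Kora} = 60.25 − 0.25q_{Mesa}.
Similarly q_{Mesa} = 61 − 0.25q_{Kora}.
Solving the two reaction functions simultaneously: (1 − (−0.25)(−0.25))q_{Kora} = 60.25 − 0.25·61, so 0.9375q_{Kora} = 45 and q_{Kora} = 48.
Then q_{Mesa} = 61 − 0.25·48 = 49.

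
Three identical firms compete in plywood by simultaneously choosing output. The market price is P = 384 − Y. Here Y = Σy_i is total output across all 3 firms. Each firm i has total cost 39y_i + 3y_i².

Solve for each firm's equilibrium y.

A representative firm's profit is π_i = y_i(384 − Y) − 39y_i − 3y_i², with Y = y_i + Σ_{j≠i} y_j.
First-order condition: 345 − 8y_i − Σ_{j≠i} y_j = 0.
Imposing symmetry (y_j = y for all j) turns Σ_{j≠i} y_j into 2y, so 345 = 10y and y = 34.5.

34.5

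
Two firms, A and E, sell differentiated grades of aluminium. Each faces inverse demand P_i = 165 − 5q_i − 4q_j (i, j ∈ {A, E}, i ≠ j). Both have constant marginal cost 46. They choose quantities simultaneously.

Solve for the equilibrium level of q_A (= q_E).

Firm A's profit: π = q_A(165 − 5q_A − 4q_E) − 46q_A.
∂π/∂q_A = 119 − 10q_A − 4q_E = 0 ⇒ q_A = 11.9 − 0.4q_E.
Setting q_A = q_E in the reaction function: q_A = 11.9 − 0.4q_A, so q_A = 11.9 / 1.4 = 8.5.

8.5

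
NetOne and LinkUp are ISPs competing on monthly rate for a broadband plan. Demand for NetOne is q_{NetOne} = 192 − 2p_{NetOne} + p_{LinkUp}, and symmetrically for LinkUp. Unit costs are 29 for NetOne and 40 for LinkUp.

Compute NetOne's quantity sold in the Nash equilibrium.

NetOne's profit: π = (p_{NetOne} − 29)(192 − 2p_{NetOne} + p_{LinkUp}).
∂π/∂p_{NetOne} = 250 − 4p_{NetOne} + p_{LinkUp} = 0 ⇒ p_{NetOne} = 62.5 + 0.25p_{LinkUp}.
Similarly p_{LinkUp} = 68 + 0.25p_{NetOne}.
Solving the two reaction functions simultaneously: (1 − (0.25)(0.25))p_{NetOne} = 62.5 + 0.25·68, so 0.9375p_{NetOne} = 79.5 and p_{NetOne} = 84.8.
Then p_{LinkUp} = 68 + 0.25·84.8 = 89.2.
q_{NetOne} = 192 − 2·84.8 + 89.2 = 111.6.

111.6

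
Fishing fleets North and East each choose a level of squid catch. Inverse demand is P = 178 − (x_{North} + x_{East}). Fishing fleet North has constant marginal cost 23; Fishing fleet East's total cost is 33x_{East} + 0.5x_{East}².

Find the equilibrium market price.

87

Fishing fleet North's profit: π = x_{North}(178 − (x_{North} + x_{East})) − 23x_{North}.
∂π/∂x_{North} = 155 − 2x_{North} − x_{East} = 0, so x_{North} = 77.5 − 0.5x_{East}.
For East: ∂π/∂x_{East} = 145 − 3x_{East} − x_{North} = 0 ⇒ x_{East} = 145/3 − (1/3)x_{North}.
Plugging x_{East} into North's best response: x_{North} = 77.5 − 0.5(145/3 − (1/3)x_{North}) ⇒ (5/6)x_{North} = 160/3, so x_{North} = 64.
Then x_{East} = 145/3 − (1/3)·64 = 27.
Equilibrium price: P = 178 − 91 = 87.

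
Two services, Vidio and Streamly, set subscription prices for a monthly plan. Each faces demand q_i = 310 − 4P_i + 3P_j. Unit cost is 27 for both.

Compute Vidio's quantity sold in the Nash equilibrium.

226.4

Vidio's profit: π = (P_{Vidio} − 27)(310 − 4P_{Vidio} + 3P_{Streamly}).
∂π/∂P_{Vidio} = 418 − 8P_{Vidio} + 3P_{Streamly} = 0 ⇒ P_{Vidio} = 52.25 + 0.375P_{Streamly}.
Setting P_{Vidio} = P_{Streamly} in the reaction function: P_{Vidio} = 52.25 + 0.375P_{Vidio}, so P_{Vidio} = 52.25 / 0.625 = 83.6.
q_{Vidio} = 310 − 4·83.6 + 3·83.6 = 226.4.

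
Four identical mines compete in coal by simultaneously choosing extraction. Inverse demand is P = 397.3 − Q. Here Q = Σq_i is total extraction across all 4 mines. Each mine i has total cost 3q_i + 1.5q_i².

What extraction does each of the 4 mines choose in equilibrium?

49.2875

A representative mine's profit is π_i = q_i(397.3 − Q) − 3q_i − 1.5q_i², with Q = q_i + Σ_{j≠i} q_j.
First-order condition: 394.3 − 5q_i − Σ_{j≠i} q_j = 0.
Imposing symmetry (q_j = q for all j) turns Σ_{j≠i} q_j into 3q, so 394.3 = 8q and q = 49.2875.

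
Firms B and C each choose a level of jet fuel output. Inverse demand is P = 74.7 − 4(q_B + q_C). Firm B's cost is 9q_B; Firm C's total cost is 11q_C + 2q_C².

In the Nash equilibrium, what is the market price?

35.68

Firm B's profit: π = q_B(74.7 − 4(q_B + q_C)) − 9q_B.
∂π/∂q_B = 65.7 − 8q_B − 4q_C = 0, so q_B = 8.2125 − 0.5q_C.
For C: ∂π/∂q_C = 63.7 − 12q_C − 4q_B = 0 ⇒ q_C = 637/120 − (1/3)q_B.
Solving the two reaction functions simultaneously: (1 − (−0.5)(−1/3))q_B = 8.2125 − 0.5·(637/120), so (5/6)q_B = 667/120 and q_B = 6.67.
Then q_C = 637/120 − (1/3)·6.67 = 3.085.
Equilibrium price: P = 74.7 − 4·9.755 = 35.68.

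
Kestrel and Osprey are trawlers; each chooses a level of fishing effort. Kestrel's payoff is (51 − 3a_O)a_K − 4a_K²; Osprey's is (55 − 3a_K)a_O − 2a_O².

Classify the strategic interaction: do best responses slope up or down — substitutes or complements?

Expanding Kestrel's payoff: 51a_K − 3a_Oa_K − 4a_K².
∂π/∂a_K = 51 − 3a_O − 8a_K = 0, so a_K = 6.375 − 0.375a_O.
The best-response slope da_K/da_O = −0.375 < 0: the reaction function is downward-sloping, so the choices are strategic substitutes.

strategic substitutes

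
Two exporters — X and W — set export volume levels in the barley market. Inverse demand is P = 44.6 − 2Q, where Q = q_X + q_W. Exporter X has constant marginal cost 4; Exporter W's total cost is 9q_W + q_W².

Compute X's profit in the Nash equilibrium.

148.6088

Exporter X's profit: π = q_X(44.6 − 2(q_X + q_W)) − 4q_X.
∂π/∂q_X = 40.6 − 4q_X − 2q_W = 0, so q_X = 10.15 − 0.5q_W.
For W: ∂π/∂q_W = 35.6 − 6q_W − 2q_X = 0 ⇒ q_W = 89/15 − (1/3)q_X.
Substituting the second reaction function into the first: q_X = 10.15 − 0.5(89/15 − (1/3)q_X), which gives (5/6)q_X = 431/60 ⇒ q_X = 8.62.
Then q_W = 89/15 − (1/3)·8.62 = 3.06.
Price P = 44.6 − 2·11.68 = 21.24.
X's profit: (21.24 − 4)·8.62 = 148.6088.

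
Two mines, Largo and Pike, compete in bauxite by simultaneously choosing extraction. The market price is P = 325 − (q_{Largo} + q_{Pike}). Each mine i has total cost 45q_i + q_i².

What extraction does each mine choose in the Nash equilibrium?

56

Mine Largo's profit: π = q_{Largo}(325 − (q_{Largo} + q_{Pike})) − 45q_{Largo} − q_{Largo}².
∂π/∂q_{Largo} = 280 − 4q_{Largo} − q_{Pike} = 0, so q_{Largo} = 70 − 0.25q_{Pike}.
Setting q_{Largo} = q_{Pike} in the reaction function: q_{Largo} = 70 − 0.25q_{Largo}, so q_{Largo} = 70 / 1.25 = 56.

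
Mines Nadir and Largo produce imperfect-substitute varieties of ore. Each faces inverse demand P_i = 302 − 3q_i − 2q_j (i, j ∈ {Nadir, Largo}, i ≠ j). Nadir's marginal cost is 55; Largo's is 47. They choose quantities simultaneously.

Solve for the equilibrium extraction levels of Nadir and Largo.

30.375, 32.375

Mine Nadir's profit: π = q_{Nadir}(302 − 3q_{Nadir} − 2q_{Largo}) − 55q_{Nadir}.
∂π/∂q_{Nadir} = 247 − 6q_{Nadir} − 2q_{Largo} = 0 ⇒ q_{Nadir} = 247/6 − (1/3)q_{Largo}.
Similarly q_{Largo} = 42.5 − (1/3)q_{Nadir}.
Plugging q_{Largo} into Nadir's best response: q_{Nadir} = 247/6 − (1/3)(42.5 − (1/3)q_{Nadir}) ⇒ (8/9)q_{Nadir} = 27, so q_{Nadir} = 30.375.
Then q_{Largo} = 42.5 − (1/3)·30.375 = 32.375.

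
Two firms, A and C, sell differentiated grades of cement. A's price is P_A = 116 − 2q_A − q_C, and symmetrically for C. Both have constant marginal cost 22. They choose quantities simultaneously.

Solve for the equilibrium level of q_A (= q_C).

18.8

Firm A's profit: π = q_A(116 − 2q_A − q_C) − 22q_A.
∂π/∂q_A = 94 − 4q_A − q_C = 0 ⇒ q_A = 23.5 − 0.25q_C.
Setting q_A = q_C in the reaction function: q_A = 23.5 − 0.25q_A, so q_A = 23.5 / 1.25 = 18.8.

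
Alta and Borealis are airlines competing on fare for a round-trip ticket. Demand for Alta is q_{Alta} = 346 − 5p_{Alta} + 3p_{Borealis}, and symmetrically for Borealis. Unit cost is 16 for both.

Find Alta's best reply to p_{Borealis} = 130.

Alta's profit: π = (p_{Alta} − 16)(346 − 5p_{Alta} + 3p_{Borealis}).
∂π/∂p_{Alta} = 426 − 10p_{Alta} + 3p_{Borealis} = 0 ⇒ p_{Alta} = 42.6 + 0.3p_{Borealis}.
At p_{Borealis} = 130: p_{Alta} = 42.6 + 0.3·130 = 81.6.

81.6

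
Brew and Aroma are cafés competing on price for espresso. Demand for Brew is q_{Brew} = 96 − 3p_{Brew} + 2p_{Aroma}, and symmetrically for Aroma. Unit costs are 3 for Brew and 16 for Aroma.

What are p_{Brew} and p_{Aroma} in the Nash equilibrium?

28.6875, 33.5625

Brew's profit: π = (p_{Brew} − 3)(96 − 3p_{Brew} + 2p_{Aroma}).
∂π/∂p_{Brew} = 105 − 6p_{Brew} + 2p_{Aroma} = 0 ⇒ p_{Brew} = 17.5 + (1/3)p_{Aroma}.
Similarly p_{Aroma} = 24 + (1/3)p_{Brew}.
Plugging p_{Aroma} into Brew's best response: p_{Brew} = 17.5 + (1/3)(24 + (1/3)p_{Brew}) ⇒ (8/9)p_{Brew} = 25.5, so p_{Brew} = 28.6875.
Then p_{Aroma} = 24 + (1/3)·28.6875 = 33.5625.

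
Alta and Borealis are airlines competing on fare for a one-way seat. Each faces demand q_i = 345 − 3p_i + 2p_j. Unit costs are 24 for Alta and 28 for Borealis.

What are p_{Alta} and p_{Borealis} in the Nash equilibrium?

Alta's profit: π = (p_{Alta} − 24)(345 − 3p_{Alta} + 2p_{Borealis}).
∂π/∂p_{Alta} = 417 − 6p_{Alta} + 2p_{Borealis} = 0 ⇒ p_{Alta} = 69.5 + (1/3)p_{Borealis}.
Similarly p_{Borealis} = 71.5 + (1/3)p_{Alta}.
Substituting the second reaction function into the first: p_{Alta} = 69.5 + (1/3)(71.5 + (1/3)p_{Alta}), which gives (8/9)p_{Alta} = 280/3 ⇒ p_{Alta} = 105.
Then p_{Borealis} = 71.5 + (1/3)·105 = 106.5.

105, 106.5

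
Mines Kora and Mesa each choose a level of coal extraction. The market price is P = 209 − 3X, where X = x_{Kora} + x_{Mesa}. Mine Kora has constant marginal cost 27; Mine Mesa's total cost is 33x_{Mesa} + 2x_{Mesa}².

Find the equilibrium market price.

Mine Kora's profit: π = x_{Kora}(209 − 3(x_{Kora} + x_{Mesa})) − 27x_{Kora}.
∂π/∂x_{Kora} = 182 − 6x_{Kora} − 3x_{Mesa} = 0, so x_{Kora} = 91/3 − 0.5x_{Mesa}.
For Mesa: ∂π/∂x_{Mesa} = 176 − 10x_{Mesa} − 3x_{Kora} = 0 ⇒ x_{Mesa} = 17.6 − 0.3x_{Kora}.
Solving the two reaction functions simultaneously: (1 − (−0.5)(−0.3))x_{Kora} = 91/3 − 0.5·17.6, so 0.85x_{Kora} = 323/15 and x_{Kora} = 76/3.
Then x_{Mesa} = 17.6 − 0.3·(76/3) = 10.
Equilibrium price: P = 209 − 3·(106/3) = 103.

103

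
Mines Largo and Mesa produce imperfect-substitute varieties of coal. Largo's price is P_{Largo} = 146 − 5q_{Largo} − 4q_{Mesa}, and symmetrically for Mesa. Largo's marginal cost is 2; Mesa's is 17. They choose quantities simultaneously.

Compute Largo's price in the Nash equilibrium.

Mine Largo's profit: π = q_{Largo}(146 − 5q_{Largo} − 4q_{Mesa}) − 2q_{Largo}.
∂π/∂q_{Largo} = 144 − 10q_{Largo} − 4q_{Mesa} = 0 ⇒ q_{Largo} = 14.4 − 0.4q_{Mesa}.
Similarly q_{Mesa} = 12.9 − 0.4q_{Largo}.
Solving the two reaction functions simultaneously: (1 − (−0.4)(−0.4))q_{Largo} = 14.4 − 0.4·12.9, so 0.84q_{Largo} = 9.24 and q_{Largo} = 11.
Then q_{Mesa} = 12.9 − 0.4·11 = 8.5.
P_{Largo} = 146 − 5·11 − 4·8.5 = 57.

57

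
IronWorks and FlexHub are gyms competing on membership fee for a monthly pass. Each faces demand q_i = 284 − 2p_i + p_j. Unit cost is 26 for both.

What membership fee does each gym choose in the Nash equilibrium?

112

IronWorks's profit: π = (p_{IronWorks} − 26)(284 − 2p_{IronWorks} + p_{FlexHub}).
∂π/∂p_{IronWorks} = 336 − 4p_{IronWorks} + p_{FlexHub} = 0 ⇒ p_{IronWorks} = 84 + 0.25p_{FlexHub}.
The game is symmetric, so in equilibrium p_{FlexHub} = p_{IronWorks}: the reaction function gives 0.75p_{IronWorks} = 84, hence p_{IronWorks} = 112.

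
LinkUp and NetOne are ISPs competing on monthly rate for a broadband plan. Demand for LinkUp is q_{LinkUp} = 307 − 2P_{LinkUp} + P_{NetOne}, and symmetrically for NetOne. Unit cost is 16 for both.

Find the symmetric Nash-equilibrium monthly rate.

113

LinkUp's profit: π = (P_{LinkUp} − 16)(307 − 2P_{LinkUp} + P_{NetOne}).
∂π/∂P_{LinkUp} = 339 − 4P_{LinkUp} + P_{NetOne} = 0 ⇒ P_{LinkUp} = 84.75 + 0.25P_{NetOne}.
By symmetry P_{NetOne} = P_{LinkUp}; substituting into the reaction function, 0.75P_{LinkUp} = 84.75 and P_{LinkUp} = 113.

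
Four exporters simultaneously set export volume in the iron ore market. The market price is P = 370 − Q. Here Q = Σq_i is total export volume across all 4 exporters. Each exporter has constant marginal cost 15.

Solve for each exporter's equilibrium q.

A representative exporter's profit is π_i = q_i(370 − Q) − 15q_i, with Q = q_i + Σ_{j≠i} q_j.
First-order condition: 355 − 2q_i − Σ_{j≠i} q_j = 0.
With identical exporters, set every q_j = q: then 355 − 2q − 3q = 0, i.e. q = 355/5 = 71.

71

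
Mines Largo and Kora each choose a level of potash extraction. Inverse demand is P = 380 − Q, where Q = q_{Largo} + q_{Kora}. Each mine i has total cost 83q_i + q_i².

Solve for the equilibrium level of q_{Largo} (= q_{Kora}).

Mine Largo's profit: π = q_{Largo}(380 − (q_{Largo} + q_{Kora})) − 83q_{Largo} − q_{Largo}².
∂π/∂q_{Largo} = 297 − 4q_{Largo} − q_{Kora} = 0, so q_{Largo} = 74.25 − 0.25q_{Kora}.
The game is symmetric, so in equilibrium q_{Kora} = q_{Largo}: the reaction function gives 1.25q_{Largo} = 74.25, hence q_{Largo} = 59.4.

59.4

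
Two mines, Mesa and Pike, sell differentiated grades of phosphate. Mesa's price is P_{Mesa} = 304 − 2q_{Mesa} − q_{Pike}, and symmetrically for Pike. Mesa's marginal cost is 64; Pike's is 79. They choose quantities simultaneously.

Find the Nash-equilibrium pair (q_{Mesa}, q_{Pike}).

Mine Mesa's profit: π = q_{Mesa}(304 − 2q_{Mesa} − q_{Pike}) − 64q_{Mesa}.
∂π/∂q_{Mesa} = 240 − 4q_{Mesa} − q_{Pike} = 0 ⇒ q_{Mesa} = 60 − 0.25q_{Pike}.
Similarly q_{Pike} = 56.25 − 0.25q_{Mesa}.
Plugging q_{Pike} into Mesa's best response: q_{Mesa} = 60 − 0.25(56.25 − 0.25q_{Mesa}) ⇒ 0.9375q_{Mesa} = 45.9375, so q_{Mesa} = 49.
Then q_{Pike} = 56.25 − 0.25·49 = 44.

49, 44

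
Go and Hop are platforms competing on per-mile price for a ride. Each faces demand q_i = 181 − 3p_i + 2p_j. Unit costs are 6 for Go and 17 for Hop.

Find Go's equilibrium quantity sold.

Go's profit: π = (p_{Go} − 6)(181 − 3p_{Go} + 2p_{Hop}).
∂π/∂p_{Go} = 199 − 6p_{Go} + 2p_{Hop} = 0 ⇒ p_{Go} = 199/6 + (1/3)p_{Hop}.
Similarly p_{Hop} = 116/3 + (1/3)p_{Go}.
Substituting the second reaction function into the first: p_{Go} = 199/6 + (1/3)(116/3 + (1/3)p_{Go}), which gives (8/9)p_{Go} = 829/18 ⇒ p_{Go} = 51.8125.
Then p_{Hop} = 116/3 + (1/3)·51.8125 = 55.9375.
q_{Go} = 181 − 3·51.8125 + 2·55.9375 = 137.4375.

137.4375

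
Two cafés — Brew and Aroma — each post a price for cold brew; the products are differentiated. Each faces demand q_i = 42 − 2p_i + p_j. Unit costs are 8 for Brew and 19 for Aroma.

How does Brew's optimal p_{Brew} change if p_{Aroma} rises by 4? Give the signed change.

Brew's profit: π = (p_{Brew} − 8)(42 − 2p_{Brew} + p_{Aroma}).
∂π/∂p_{Brew} = 58 − 4p_{Brew} + p_{Aroma} = 0 ⇒ p_{Brew} = 14.5 + 0.25p_{Aroma}.
The reaction-function slope is 0.25, so a 4-unit rise in p_{Aroma} moves p_{Brew} by 0.25 × 4 = 1. Brew's best response rises — the actions are strategic complements.

1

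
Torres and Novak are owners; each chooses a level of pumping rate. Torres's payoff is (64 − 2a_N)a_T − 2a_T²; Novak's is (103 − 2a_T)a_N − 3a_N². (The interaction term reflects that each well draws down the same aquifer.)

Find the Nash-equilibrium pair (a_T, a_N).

8.9, 14.2

Expanding Torres's payoff: 64a_T − 2a_Na_T − 2a_T².
∂π/∂a_T = 64 − 2a_N − 4a_T = 0, so a_T = 16 − 0.5a_N.
Likewise for Novak: a_N = 103/6 − (1/3)a_T.
Solving the two reaction functions simultaneously: (1 − (−0.5)(−1/3))a_T = 16 − 0.5·(103/6), so (5/6)a_T = 89/12 and a_T = 8.9.
Then a_N = 103/6 − (1/3)·8.9 = 14.2.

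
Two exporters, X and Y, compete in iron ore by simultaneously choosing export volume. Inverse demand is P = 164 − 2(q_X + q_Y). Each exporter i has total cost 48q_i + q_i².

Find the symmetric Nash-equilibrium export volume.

14.5

Exporter X's profit: π = q_X(164 − 2(q_X + q_Y)) − 48q_X − q_X².
∂π/∂q_X = 116 − 6q_X − 2q_Y = 0, so q_X = 58/3 − (1/3)q_Y.
Setting q_X = q_Y in the reaction function: q_X = 58/3 − (1/3)q_X, so q_X = (58/3) / (4/3) = 14.5.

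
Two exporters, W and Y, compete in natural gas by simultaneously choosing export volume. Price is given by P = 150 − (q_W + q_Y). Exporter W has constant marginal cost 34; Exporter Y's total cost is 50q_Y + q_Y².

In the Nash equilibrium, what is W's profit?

Exporter W's profit: π = q_W(150 − (q_W + q_Y)) − 34q_W.
∂π/∂q_W = 116 − 2q_W − q_Y = 0, so q_W = 58 − 0.5q_Y.
For Y: ∂π/∂q_Y = 100 − 4q_Y − q_W = 0 ⇒ q_Y = 25 − 0.25q_W.
Solving the two reaction functions simultaneously: (1 − (−0.5)(−0.25))q_W = 58 − 0.5·25, so 0.875q_W = 45.5 and q_W = 52.
Then q_Y = 25 − 0.25·52 = 12.
Price P = 150 − 64 = 86.
W's profit: (86 − 34)·52 = 2704.

2704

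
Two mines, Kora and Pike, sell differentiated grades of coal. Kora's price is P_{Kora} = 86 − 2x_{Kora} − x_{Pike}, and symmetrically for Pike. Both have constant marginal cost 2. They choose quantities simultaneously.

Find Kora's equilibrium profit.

Mine Kora's profit: π = x_{Kora}(86 − 2x_{Kora} − x_{Pike}) − 2x_{Kora}.
∂π/∂x_{Kora} = 84 − 4x_{Kora} − x_{Pike} = 0 ⇒ x_{Kora} = 21 − 0.25x_{Pike}.
The game is symmetric, so in equilibrium x_{Pike} = x_{Kora}: the reaction function gives 1.25x_{Kora} = 21, hence x_{Kora} = 16.8.
P_{Kora} = 86 − 2·16.8 − 16.8 = 35.6.
Profit = (35.6 − 2)·16.8 = 564.48.

564.48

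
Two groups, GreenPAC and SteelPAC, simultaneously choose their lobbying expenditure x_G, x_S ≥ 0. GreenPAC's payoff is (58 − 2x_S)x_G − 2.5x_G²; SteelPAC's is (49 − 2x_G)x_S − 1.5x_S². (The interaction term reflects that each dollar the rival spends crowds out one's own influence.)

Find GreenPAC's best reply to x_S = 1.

11.2

Expanding GreenPAC's payoff: 58x_G − 2x_Sx_G − 2.5x_G².
∂π/∂x_G = 58 − 2x_S − 5x_G = 0, so x_G = 11.6 − 0.4x_S.
At x_S = 1: x_G = 11.6 − 0.4·1 = 11.2.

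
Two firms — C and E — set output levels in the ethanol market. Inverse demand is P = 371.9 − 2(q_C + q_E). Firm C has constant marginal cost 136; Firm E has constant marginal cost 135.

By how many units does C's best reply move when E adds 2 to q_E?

Firm C's profit: π = q_C(371.9 − 2(q_C + q_E)) − 136q_C.
∂π/∂q_C = 235.9 − 4q_C − 2q_E = 0, so q_C = 58.975 − 0.5q_E.
The reaction-function slope is −0.5, so a 2-unit rise in q_E moves q_C by −0.5 × 2 = −1. C's best response falls — the actions are strategic substitutes.

-1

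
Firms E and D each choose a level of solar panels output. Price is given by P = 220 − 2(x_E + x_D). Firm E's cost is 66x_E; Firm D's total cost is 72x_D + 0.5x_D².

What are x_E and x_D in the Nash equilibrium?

Firm E's profit: π = x_E(220 − 2(x_E + x_D)) − 66x_E.
∂π/∂x_E = 154 − 4x_E − 2x_D = 0, so x_E = 38.5 − 0.5x_D.
For D: ∂π/∂x_D = 148 − 5x_D − 2x_E = 0 ⇒ x_D = 29.6 − 0.4x_E.
Plugging x_D into E's best response: x_E = 38.5 − 0.5(29.6 − 0.4x_E) ⇒ 0.8x_E = 23.7, so x_E = 29.625.
Then x_D = 29.6 − 0.4·29.625 = 17.75.

29.625, 17.75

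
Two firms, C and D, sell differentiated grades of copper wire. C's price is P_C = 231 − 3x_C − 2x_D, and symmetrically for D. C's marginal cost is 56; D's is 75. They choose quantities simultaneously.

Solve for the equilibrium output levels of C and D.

Firm C's profit: π = x_C(231 − 3x_C − 2x_D) − 56x_C.
∂π/∂x_C = 175 − 6x_C − 2x_D = 0 ⇒ x_C = 175/6 − (1/3)x_D.
Similarly x_D = 26 − (1/3)x_C.
Solving the two reaction functions simultaneously: (1 − (−1/3)(−1/3))x_C = 175/6 − (1/3)·26, so (8/9)x_C = 20.5 and x_C = 23.0625.
Then x_D = 26 − (1/3)·23.0625 = 18.3125.

23.0625, 18.3125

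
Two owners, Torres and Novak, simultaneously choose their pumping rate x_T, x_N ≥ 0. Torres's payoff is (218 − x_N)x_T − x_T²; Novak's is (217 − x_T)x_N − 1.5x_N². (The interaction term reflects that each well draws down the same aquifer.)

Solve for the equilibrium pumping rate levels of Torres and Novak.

87.4, 43.2

Expanding Torres's payoff: 218x_T − x_Nx_T − x_T².
∂π/∂x_T = 218 − x_N − 2x_T = 0, so x_T = 109 − 0.5x_N.
Likewise for Novak: x_N = 217/3 − (1/3)x_T.
Substituting the second reaction function into the first: x_T = 109 − 0.5(217/3 − (1/3)x_T), which gives (5/6)x_T = 437/6 ⇒ x_T = 87.4.
Then x_N = 217/3 − (1/3)·87.4 = 43.2.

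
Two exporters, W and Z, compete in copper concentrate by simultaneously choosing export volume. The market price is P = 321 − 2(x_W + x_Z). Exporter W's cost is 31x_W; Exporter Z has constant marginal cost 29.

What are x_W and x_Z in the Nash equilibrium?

Exporter W's profit: π = x_W(321 − 2(x_W + x_Z)) − 31x_W.
∂π/∂x_W = 290 − 4x_W − 2x_Z = 0, so x_W = 72.5 − 0.5x_Z.
By the same steps for Z: x_Z = 73 − 0.5x_W.
Plugging x_Z into W's best response: x_W = 72.5 − 0.5(73 − 0.5x_W) ⇒ 0.75x_W = 36, so x_W = 48.
Then x_Z = 73 − 0.5·48 = 49.

48, 49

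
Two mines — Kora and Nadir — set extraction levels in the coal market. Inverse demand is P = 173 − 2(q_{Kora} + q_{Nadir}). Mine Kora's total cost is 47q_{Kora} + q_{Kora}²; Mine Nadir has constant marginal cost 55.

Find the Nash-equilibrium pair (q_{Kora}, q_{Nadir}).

Mine Kora's profit: π = q_{Kora}(173 − 2(q_{Kora} + q_{Nadir})) − 47q_{Kora} − q_{Kora}².
∂π/∂q_{Kora} = 126 − 6q_{Kora} − 2q_{Nadir} = 0, so q_{Kora} = 21 − (1/3)q_{Nadir}.
For Nadir: ∂π/∂q_{Nadir} = 118 − 4q_{Nadir} − 2q_{Kora} = 0 ⇒ q_{Nadir} = 29.5 − 0.5q_{Kora}.
Solving the two reaction functions simultaneously: (1 − (−1/3)(−0.5))q_{Kora} = 21 − (1/3)·29.5, so (5/6)q_{Kora} = 67/6 and q_{Kora} = 13.4.
Then q_{Nadir} = 29.5 − 0.5·13.4 = 22.8.

13.4, 22.8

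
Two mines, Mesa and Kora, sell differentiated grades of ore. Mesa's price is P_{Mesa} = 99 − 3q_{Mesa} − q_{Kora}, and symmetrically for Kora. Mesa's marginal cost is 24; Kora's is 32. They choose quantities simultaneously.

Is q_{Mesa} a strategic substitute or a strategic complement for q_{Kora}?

strategic substitutes

Mine Mesa's profit: π = q_{Mesa}(99 − 3q_{Mesa} − q_{Kora}) − 24q_{Mesa}.
∂π/∂q_{Mesa} = 75 − 6q_{Mesa} − q_{Kora} = 0 ⇒ q_{Mesa} = 12.5 − (1/6)q_{Kora}.
The best-response slope dq_{Mesa}/dq_{Kora} = −1/6 < 0: the reaction function is downward-sloping, so the choices are strategic substitutes.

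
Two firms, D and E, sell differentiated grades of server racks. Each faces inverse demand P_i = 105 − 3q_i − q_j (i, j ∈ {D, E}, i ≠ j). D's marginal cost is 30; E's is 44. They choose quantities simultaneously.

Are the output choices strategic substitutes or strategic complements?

strategic substitutes

Firm D's profit: π = q_D(105 − 3q_D − q_E) − 30q_D.
∂π/∂q_D = 75 − 6q_D − q_E = 0 ⇒ q_D = 12.5 − (1/6)q_E.
The best-response slope dq_D/dq_E = −1/6 < 0: the reaction function is downward-sloping, so the choices are strategic substitutes.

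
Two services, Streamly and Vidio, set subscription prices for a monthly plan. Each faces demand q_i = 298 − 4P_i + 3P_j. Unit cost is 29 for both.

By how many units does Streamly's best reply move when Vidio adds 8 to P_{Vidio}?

Streamly's profit: π = (P_{Streamly} − 29)(298 − 4P_{Streamly} + 3P_{Vidio}).
∂π/∂P_{Streamly} = 414 − 8P_{Streamly} + 3P_{Vidio} = 0 ⇒ P_{Streamly} = 51.75 + 0.375P_{Vidio}.
The reaction-function slope is 0.375, so an 8-unit rise in P_{Vidio} moves P_{Streamly} by 0.375 × 8 = 3. Streamly's best response rises — the actions are strategic complements.

3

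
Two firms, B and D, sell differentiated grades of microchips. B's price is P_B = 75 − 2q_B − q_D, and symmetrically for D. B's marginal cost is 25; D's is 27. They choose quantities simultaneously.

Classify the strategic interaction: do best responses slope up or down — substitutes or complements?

Firm B's profit: π = q_B(75 − 2q_B − q_D) − 25q_B.
∂π/∂q_B = 50 − 4q_B − q_D = 0 ⇒ q_B = 12.5 − 0.25q_D.
The best-response slope dq_B/dq_D = −0.25 < 0: the reaction function is downward-sloping, so the choices are strategic substitutes.

strategic substitutes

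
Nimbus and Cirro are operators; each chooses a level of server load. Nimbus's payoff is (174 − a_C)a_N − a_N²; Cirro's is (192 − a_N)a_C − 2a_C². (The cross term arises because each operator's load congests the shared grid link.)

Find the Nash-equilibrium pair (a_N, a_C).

72, 30

Expanding Nimbus's payoff: 174a_N − a_Ca_N − a_N².
∂π/∂a_N = 174 − a_C − 2a_N = 0, so a_N = 87 − 0.5a_C.
Likewise for Cirro: a_C = 48 − 0.25a_N.
Substituting the second reaction function into the first: a_N = 87 − 0.5(48 − 0.25a_N), which gives 0.875a_N = 63 ⇒ a_N = 72.
Then a_C = 48 − 0.25·72 = 30.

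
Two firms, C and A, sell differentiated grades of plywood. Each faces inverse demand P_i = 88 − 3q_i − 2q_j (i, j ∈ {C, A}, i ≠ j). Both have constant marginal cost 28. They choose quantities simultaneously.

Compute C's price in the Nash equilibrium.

50.5

Firm C's profit: π = q_C(88 − 3q_C − 2q_A) − 28q_C.
∂π/∂q_C = 60 − 6q_C − 2q_A = 0 ⇒ q_C = 10 − (1/3)q_A.
The game is symmetric, so in equilibrium q_A = q_C: the reaction function gives (4/3)q_C = 10, hence q_C = 7.5.
P_C = 88 − 3·7.5 − 2·7.5 = 50.5.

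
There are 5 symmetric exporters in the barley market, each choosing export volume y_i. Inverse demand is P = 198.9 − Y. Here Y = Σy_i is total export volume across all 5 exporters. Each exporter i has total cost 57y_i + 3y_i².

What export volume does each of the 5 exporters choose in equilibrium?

A representative exporter's profit is π_i = y_i(198.9 − Y) − 57y_i − 3y_i², with Y = y_i + Σ_{j≠i} y_j.
First-order condition: 141.9 − 8y_i − Σ_{j≠i} y_j = 0.
Imposing symmetry (y_j = y for all j) turns Σ_{j≠i} y_j into 4y, so 141.9 = 12y and y = 11.825.

11.825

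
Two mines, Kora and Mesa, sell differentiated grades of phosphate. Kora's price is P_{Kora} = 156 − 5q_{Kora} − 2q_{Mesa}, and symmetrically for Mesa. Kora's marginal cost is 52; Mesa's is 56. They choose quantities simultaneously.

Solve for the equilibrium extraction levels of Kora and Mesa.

Mine Kora's profit: π = q_{Kora}(156 − 5q_{Kora} − 2q_{Mesa}) − 52q_{Kora}.
∂π/∂q_{Kora} = 104 − 10q_{Kora} − 2q_{Mesa} = 0 ⇒ q_{Kora} = 10.4 − 0.2q_{Mesa}.
Similarly q_{Mesa} = 10 − 0.2q_{Kora}.
Substituting the second reaction function into the first: q_{Kora} = 10.4 − 0.2(10 − 0.2q_{Kora}), which gives 0.96q_{Kora} = 8.4 ⇒ q_{Kora} = 8.75.
Then q_{Mesa} = 10 − 0.2·8.75 = 8.25.

8.75, 8.25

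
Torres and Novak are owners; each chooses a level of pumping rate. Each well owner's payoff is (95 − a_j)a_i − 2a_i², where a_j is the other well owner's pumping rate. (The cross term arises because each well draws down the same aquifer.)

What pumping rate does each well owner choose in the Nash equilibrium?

Torres's payoff is (95 − a_N)a_T − 2a_T².
∂π/∂a_T = 95 − a_N − 4a_T = 0, so a_T = 23.75 − 0.25a_N.
The game is symmetric, so in equilibrium a_N = a_T: the reaction function gives 1.25a_T = 23.75, hence a_T = 19.

19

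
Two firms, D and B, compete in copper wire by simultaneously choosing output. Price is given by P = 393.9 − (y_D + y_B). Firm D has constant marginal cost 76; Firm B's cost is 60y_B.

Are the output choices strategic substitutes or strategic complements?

Firm D's profit: π = y_D(393.9 − (y_D + y_B)) − 76y_D.
∂π/∂y_D = 317.9 − 2y_D − y_B = 0, so y_D = 158.95 − 0.5y_B.
The best-response slope dy_D/dy_B = −0.5 < 0: the reaction function is downward-sloping, so the choices are strategic substitutes.

strategic substitutes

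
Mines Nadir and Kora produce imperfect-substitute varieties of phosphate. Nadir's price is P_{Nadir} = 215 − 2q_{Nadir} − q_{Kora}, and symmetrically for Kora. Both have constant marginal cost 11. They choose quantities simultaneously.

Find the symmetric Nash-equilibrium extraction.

40.8

Mine Nadir's profit: π = q_{Nadir}(215 − 2q_{Nadir} − q_{Kora}) − 11q_{Nadir}.
∂π/∂q_{Nadir} = 204 − 4q_{Nadir} − q_{Kora} = 0 ⇒ q_{Nadir} = 51 − 0.25q_{Kora}.
The game is symmetric, so in equilibrium q_{Kora} = q_{Nadir}: the reaction function gives 1.25q_{Nadir} = 51, hence q_{Nadir} = 40.8.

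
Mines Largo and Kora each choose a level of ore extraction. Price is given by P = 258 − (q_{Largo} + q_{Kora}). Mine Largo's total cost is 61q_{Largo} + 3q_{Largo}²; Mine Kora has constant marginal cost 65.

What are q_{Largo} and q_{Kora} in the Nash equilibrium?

Mine Largo's profit: π = q_{Largo}(258 − (q_{Largo} + q_{Kora})) − 61q_{Largo} − 3q_{Largo}².
∂π/∂q_{Largo} = 197 − 8q_{Largo} − q_{Kora} = 0, so q_{Largo} = 24.625 − 0.125q_{Kora}.
For Kora: ∂π/∂q_{Kora} = 193 − 2q_{Kora} − q_{Largo} = 0 ⇒ q_{Kora} = 96.5 − 0.5q_{Largo}.
Solving the two reaction functions simultaneously: (1 − (−0.125)(−0.5))q_{Largo} = 24.625 − 0.125·96.5, so 0.9375q_{Largo} = 12.5625 and q_{Largo} = 13.4.
Then q_{Kora} = 96.5 − 0.5·13.4 = 89.8.

13.4, 89.8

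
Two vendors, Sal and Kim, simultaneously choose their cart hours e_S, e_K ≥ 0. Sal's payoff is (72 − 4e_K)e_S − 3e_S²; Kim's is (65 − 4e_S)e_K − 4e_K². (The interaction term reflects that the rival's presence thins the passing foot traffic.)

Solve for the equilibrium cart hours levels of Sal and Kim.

9.875, 3.1875

Expanding Sal's payoff: 72e_S − 4e_Ke_S − 3e_S².
∂π/∂e_S = 72 − 4e_K − 6e_S = 0, so e_S = 12 − (2/3)e_K.
Likewise for Kim: e_K = 8.125 − 0.5e_S.
Solving the two reaction functions simultaneously: (1 − (−2/3)(−0.5))e_S = 12 − (2/3)·8.125, so (2/3)e_S = 79/12 and e_S = 9.875.
Then e_K = 8.125 − 0.5·9.875 = 3.1875.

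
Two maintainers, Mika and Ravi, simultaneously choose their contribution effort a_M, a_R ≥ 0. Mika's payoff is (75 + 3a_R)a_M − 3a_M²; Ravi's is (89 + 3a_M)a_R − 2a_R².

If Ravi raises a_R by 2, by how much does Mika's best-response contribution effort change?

Expanding Mika's payoff: 75a_M + 3a_Ra_M − 3a_M².
∂π/∂a_M = 75 + 3a_R − 6a_M = 0, so a_M = 12.5 + 0.5a_R.
The reaction-function slope is 0.5, so a 2-unit rise in a_R moves a_M by 0.5 × 2 = 1. Mika's best response rises — the actions are strategic complements.

1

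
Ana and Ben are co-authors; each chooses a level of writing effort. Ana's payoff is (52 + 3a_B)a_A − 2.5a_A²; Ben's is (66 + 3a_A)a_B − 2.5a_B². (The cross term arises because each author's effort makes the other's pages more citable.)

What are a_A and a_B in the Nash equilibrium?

28.625, 30.375

Expanding Ana's payoff: 52a_A + 3a_Ba_A − 2.5a_A².
∂π/∂a_A = 52 + 3a_B − 5a_A = 0, so a_A = 10.4 + 0.6a_B.
Likewise for Ben: a_B = 13.2 + 0.6a_A.
Solving the two reaction functions simultaneously: (1 − (0.6)(0.6))a_A = 10.4 + 0.6·13.2, so 0.64a_A = 18.32 and a_A = 28.625.
Then a_B = 13.2 + 0.6·28.625 = 30.375.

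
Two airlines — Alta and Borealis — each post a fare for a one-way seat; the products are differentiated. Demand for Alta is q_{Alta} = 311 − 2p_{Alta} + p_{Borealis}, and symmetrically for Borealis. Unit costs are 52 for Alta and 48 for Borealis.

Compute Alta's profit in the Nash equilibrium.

Alta's profit: π = (p_{Alta} − 52)(311 − 2p_{Alta} + p_{Borealis}).
∂π/∂p_{Alta} = 415 − 4p_{Alta} + p_{Borealis} = 0 ⇒ p_{Alta} = 103.75 + 0.25p_{Borealis}.
Similarly p_{Borealis} = 101.75 + 0.25p_{Alta}.
Solving the two reaction functions simultaneously: (1 − (0.25)(0.25))p_{Alta} = 103.75 + 0.25·101.75, so 0.9375p_{Alta} = 129.1875 and p_{Alta} = 137.8.
Then p_{Borealis} = 101.75 + 0.25·137.8 = 136.2.
q_{Alta} = 311 − 2·137.8 + 136.2 = 171.6.
Profit = (137.8 − 52)·171.6 = 14723.28.

14723.28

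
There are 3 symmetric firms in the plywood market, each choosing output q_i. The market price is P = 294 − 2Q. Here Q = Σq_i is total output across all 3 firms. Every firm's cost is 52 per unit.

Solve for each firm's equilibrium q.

A representative firm's profit is π_i = q_i(294 − 2Q) − 52q_i, with Q = q_i + Σ_{j≠i} q_j.
First-order condition: 242 − 4q_i − 2Σ_{j≠i} q_j = 0.
With identical firms, set every q_j = q: then 242 − 4q − 4q = 0, i.e. q = 242/8 = 30.25.

30.25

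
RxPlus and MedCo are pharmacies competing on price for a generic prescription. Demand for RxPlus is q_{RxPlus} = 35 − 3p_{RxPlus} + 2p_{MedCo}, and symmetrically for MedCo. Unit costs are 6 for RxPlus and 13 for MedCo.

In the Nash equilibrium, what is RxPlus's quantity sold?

25.6875

RxPlus's profit: π = (p_{RxPlus} − 6)(35 − 3p_{RxPlus} + 2p_{MedCo}).
∂π/∂p_{RxPlus} = 53 − 6p_{RxPlus} + 2p_{MedCo} = 0 ⇒ p_{RxPlus} = 53/6 + (1/3)p_{MedCo}.
Similarly p_{MedCo} = 37/3 + (1/3)p_{RxPlus}.
Solving the two reaction functions simultaneously: (1 − (1/3)(1/3))p_{RxPlus} = 53/6 + (1/3)·(37/3), so (8/9)p_{RxPlus} = 233/18 and p_{RxPlus} = 14.5625.
Then p_{MedCo} = 37/3 + (1/3)·14.5625 = 17.1875.
q_{RxPlus} = 35 − 3·14.5625 + 2·17.1875 = 25.6875.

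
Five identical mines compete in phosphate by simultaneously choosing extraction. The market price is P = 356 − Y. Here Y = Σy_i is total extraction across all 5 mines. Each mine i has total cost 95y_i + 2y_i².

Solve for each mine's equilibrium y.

A representative mine's profit is π_i = y_i(356 − Y) − 95y_i − 2y_i², with Y = y_i + Σ_{j≠i} y_j.
First-order condition: 261 − 6y_i − Σ_{j≠i} y_j = 0.
With identical mines, set every y_j = y: then 261 − 6y − 4y = 0, i.e. y = 261/10 = 26.1.

26.1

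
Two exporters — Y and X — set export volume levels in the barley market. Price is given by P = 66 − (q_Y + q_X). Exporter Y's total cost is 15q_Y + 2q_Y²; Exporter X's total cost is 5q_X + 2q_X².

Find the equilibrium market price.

50

Exporter Y's profit: π = q_Y(66 − (q_Y + q_X)) − 15q_Y − 2q_Y².
∂π/∂q_Y = 51 − 6q_Y − q_X = 0, so q_Y = 8.5 − (1/6)q_X.
By the same steps for X: q_X = 61/6 − (1/6)q_Y.
Substituting the second reaction function into the first: q_Y = 8.5 − (1/6)(61/6 − (1/6)q_Y), which gives (35/36)q_Y = 245/36 ⇒ q_Y = 7.
Then q_X = 61/6 − (1/6)·7 = 9.
Equilibrium price: P = 66 − 16 = 50.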